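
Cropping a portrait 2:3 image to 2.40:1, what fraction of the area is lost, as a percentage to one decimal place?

2.40:1 is wider than portrait 2:3, so the crop keeps the full width and trims the height.
Fraction kept = (0.667)/(2.400) ≈ 27.78%, so 72.22% is lost.

72.2%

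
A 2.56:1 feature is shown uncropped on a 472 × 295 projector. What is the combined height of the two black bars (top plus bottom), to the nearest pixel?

2.56:1 is wider than 16×10, so it spans the full width.
The feature is 472 / 2.560 ≈ 184.38 px tall.
295 − 184.38 = 110.62 px of bars.

111 px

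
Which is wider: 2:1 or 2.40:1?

2 and 2.4; 2.4 > 2.

2.40:1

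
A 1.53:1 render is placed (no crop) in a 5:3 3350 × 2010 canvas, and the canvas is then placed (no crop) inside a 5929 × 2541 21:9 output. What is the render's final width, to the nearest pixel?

3888 px

1.53:1 in 3350×2010: fills the height, so the render is 3075.30 × 2010.00.
The 5:3 canvas is height-limited in 5929×2541, giving 4235.00 × 2541.00; scale factor 1.2642.
The render scales with it: width 3075.30 × 1.2642 ≈ 3887.73.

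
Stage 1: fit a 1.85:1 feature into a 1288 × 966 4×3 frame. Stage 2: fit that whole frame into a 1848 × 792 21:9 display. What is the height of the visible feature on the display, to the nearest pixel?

1.85:1 in 1288×966: fills the width, so the feature is 1288.00 × 696.22.
4×3 in 1848×792: fills the height, so the intermediate becomes 1056.00 × 792.00 — a scale of ×0.8199.
The feature scales with it: height 696.22 × 0.8199 ≈ 570.81.

571 px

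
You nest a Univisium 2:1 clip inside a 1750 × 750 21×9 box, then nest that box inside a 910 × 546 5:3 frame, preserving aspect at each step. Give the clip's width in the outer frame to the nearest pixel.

First fit — Univisium 2:1 into 1750×750 spans the height: 1500.00 × 750.00.
21×9 in 910×546: fills the width, so the intermediate becomes 910.00 × 390.00 — a scale of ×0.5200.
The clip scales with it: width 1500.00 × 0.5200 ≈ 780.00.

780 px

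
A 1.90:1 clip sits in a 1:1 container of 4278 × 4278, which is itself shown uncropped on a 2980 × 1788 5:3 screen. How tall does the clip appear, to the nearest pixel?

First fit — 1.90:1 into 4278×4278 spans the width: 4278.00 × 2251.58.
1:1 in 2980×1788: fills the height, so the intermediate becomes 1788.00 × 1788.00 — a scale of ×0.4180.
The clip scales with it: height 2251.58 × 0.4180 ≈ 941.05.

941 px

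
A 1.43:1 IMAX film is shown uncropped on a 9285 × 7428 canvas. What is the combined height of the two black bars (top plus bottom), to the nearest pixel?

Since 1.430 > 1.250, the film is width-limited.
That makes the image 6493.01 px tall (9285 / 1.430).
Leftover height: 7428 − 6493.01 = 934.99 px.

935 px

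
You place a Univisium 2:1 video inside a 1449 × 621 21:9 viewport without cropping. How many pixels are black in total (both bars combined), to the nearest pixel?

Univisium 2:1 (2.000) < 21:9 (2.333), so the video fills the height.
Content width = 621 × 2/1 ≈ 1242.0000 px.
1449 − 1242.0000 = 207.0000 px of bars.
Bar area = 207.0000 × 621 ≈ 128547 px.

128547 pixels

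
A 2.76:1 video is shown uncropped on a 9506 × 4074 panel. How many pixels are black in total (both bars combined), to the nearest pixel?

5986851 pixels

2.76:1 (2.760) > 21:9 (2.333), so the video fills the width.
That makes the image 3444.2029 px tall (9506 / 2.760).
Leftover height: 4074 − 3444.2029 = 629.7971 px.
Bar area = 629.7971 × 9506 ≈ 5986851 px.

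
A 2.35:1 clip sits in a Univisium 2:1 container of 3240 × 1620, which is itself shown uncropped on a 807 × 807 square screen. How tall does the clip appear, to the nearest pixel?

First fit — 2.35:1 into 3240×1620 spans the width: 3240.00 × 1378.72.
Second fit — the Univisium 2:1 canvas into 807×807 spans the width: 807.00 × 403.50 (×0.2491 from 3240×1620).
The clip scales with it: height 1378.72 × 0.2491 ≈ 343.40.

343 px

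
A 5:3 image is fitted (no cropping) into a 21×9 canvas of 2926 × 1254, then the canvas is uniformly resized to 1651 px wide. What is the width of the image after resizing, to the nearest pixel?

At 2926×1254 the image is height-limited, so width = 1254 × 5/3 ≈ 2090.00 px.
The frame scales by 1651/2926 = 0.5643; 2090.00 × 0.5643 ≈ 1179.29 px.

1179 px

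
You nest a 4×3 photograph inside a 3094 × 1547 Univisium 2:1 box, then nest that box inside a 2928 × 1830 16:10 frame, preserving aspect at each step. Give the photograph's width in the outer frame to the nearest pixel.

Inside the 3094×1547 canvas the photograph is height-limited at 2062.67 × 1547.00.
The Univisium 2:1 canvas is width-limited in 2928×1830, giving 2928.00 × 1464.00; scale factor 0.9463.
The photograph scales with it: width 2062.67 × 0.9463 ≈ 1952.00.

1952 px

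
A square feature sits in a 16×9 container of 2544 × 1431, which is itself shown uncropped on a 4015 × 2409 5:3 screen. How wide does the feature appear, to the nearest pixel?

2258 px

Inside the 2544×1431 canvas the feature is height-limited at 1431.00 × 1431.00.
The 16×9 canvas is width-limited in 4015×2409, giving 4015.00 × 2258.44; scale factor 1.5782.
The feature scales with it: width 1431.00 × 1.5782 ≈ 2258.44.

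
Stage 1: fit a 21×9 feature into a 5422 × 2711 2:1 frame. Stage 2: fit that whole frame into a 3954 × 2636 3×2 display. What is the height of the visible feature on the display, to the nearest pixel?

1695 px

Inside the 5422×2711 canvas the feature is width-limited at 5422.00 × 2323.71.
The 2:1 canvas is width-limited in 3954×2636, giving 3954.00 × 1977.00; scale factor 0.7293.
Applying the same ×0.7293: 2323.71 → 1694.57.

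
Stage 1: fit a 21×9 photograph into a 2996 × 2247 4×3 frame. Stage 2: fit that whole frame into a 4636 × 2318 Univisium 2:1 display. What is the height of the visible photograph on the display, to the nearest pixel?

1325 px

21×9 in 2996×2247: fills the width, so the photograph is 2996.00 × 1284.00.
4×3 in 4636×2318: fills the height, so the intermediate becomes 3090.67 × 2318.00 — a scale of ×1.0316.
Applying the same ×1.0316: 1284.00 → 1324.57.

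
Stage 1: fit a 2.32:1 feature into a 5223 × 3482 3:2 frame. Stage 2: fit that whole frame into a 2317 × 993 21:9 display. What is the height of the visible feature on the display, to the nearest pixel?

First fit — 2.32:1 into 5223×3482 spans the width: 5223.00 × 2251.29.
Second fit — the 3:2 canvas into 2317×993 spans the height: 1489.50 × 993.00 (×0.2852 from 5223×3482).
The feature scales with it: height 2251.29 × 0.2852 ≈ 642.03.

642 px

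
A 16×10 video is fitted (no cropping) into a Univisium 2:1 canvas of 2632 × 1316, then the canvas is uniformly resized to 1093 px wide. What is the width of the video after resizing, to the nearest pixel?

At 2632×1316 the video is height-limited, so width = 1316 × 16/10 ≈ 2105.60 px.
Resizing to 1093 px wide multiplies everything by 0.4153: 2105.60 → 874.40 px.

874 px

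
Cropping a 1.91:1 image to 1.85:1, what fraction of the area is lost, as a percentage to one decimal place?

Going from 1.91:1 to 1.85:1 means cutting width while keeping height.
Area ratio = (1.850)/(1.910) = 96.86%; the remaining 3.14% is cropped out.

3.1%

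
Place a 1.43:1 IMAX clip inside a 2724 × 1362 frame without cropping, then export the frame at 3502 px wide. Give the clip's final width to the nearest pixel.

At 2724×1362 the clip is height-limited, so width = 1362 × 1.430 ≈ 1947.66 px.
The frame scales by 3502/2724 = 1.2856; 1947.66 × 1.2856 ≈ 2503.93 px.

2504 px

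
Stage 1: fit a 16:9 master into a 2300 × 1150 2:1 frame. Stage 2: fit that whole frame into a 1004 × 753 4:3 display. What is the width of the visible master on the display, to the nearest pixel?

892 px

16:9 in 2300×1150: fills the height, so the master is 2044.44 × 1150.00.
The 2:1 canvas is width-limited in 1004×753, giving 1004.00 × 502.00; scale factor 0.4365.
The master scales with it: width 2044.44 × 0.4365 ≈ 892.44.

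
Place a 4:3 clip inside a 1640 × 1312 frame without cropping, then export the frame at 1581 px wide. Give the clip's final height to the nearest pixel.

1186 px

In the 1640×1312 frame the clip fills the width: height = 1640 × 3/4 ≈ 1230.00 px.
Resizing to 1581 px wide multiplies everything by 0.9640: 1230.00 → 1185.75 px.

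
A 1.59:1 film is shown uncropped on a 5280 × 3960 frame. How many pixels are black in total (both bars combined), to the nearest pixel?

1.59:1 is wider than 4:3, so it spans the full width.
The film is 5280 / 1.590 ≈ 3320.7547 px tall.
Black = 3960 − 3320.7547 = 639.2453 px.
Across the 5280-px span: 639.2453 × 5280 ≈ 3375215 px.

3375215 pixels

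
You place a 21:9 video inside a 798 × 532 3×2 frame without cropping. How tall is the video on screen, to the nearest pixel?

Since 2.333 > 1.500, the video is width-limited.
The video is 798 × 9/21 ≈ 342.00 px tall.

342 px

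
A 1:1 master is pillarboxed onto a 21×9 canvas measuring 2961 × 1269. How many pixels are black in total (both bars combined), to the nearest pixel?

2147148 pixels

Since 1.000 < 2.333, the master is height-limited.
Content width = 1269 × 1/1 ≈ 1269.0000 px.
Leftover width: 2961 − 1269.0000 = 1692.0000 px.
That's 1692.0000 × 1269 ≈ 2147148 black pixels.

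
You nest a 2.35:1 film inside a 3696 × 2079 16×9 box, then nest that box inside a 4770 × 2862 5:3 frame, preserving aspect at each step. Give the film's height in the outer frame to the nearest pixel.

First fit — 2.35:1 into 3696×2079 spans the width: 3696.00 × 1572.77.
Second fit — the 16×9 canvas into 4770×2862 spans the width: 4770.00 × 2683.12 (×1.2906 from 3696×2079).
The film scales with it: height 1572.77 × 1.2906 ≈ 2029.79.

2030 px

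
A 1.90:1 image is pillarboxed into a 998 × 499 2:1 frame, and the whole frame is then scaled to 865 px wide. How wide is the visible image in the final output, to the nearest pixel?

822 px

In the 998×499 frame the image fills the height: width = 499 × 1.900 ≈ 948.10 px.
Resizing to 865 px wide multiplies everything by 0.8667: 948.10 → 821.75 px.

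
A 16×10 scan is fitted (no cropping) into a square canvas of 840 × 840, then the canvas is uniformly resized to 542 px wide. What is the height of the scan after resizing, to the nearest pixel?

339 px

In the 840×840 frame the scan fills the width: height = 840 × 10/16 ≈ 525.00 px.
The frame scales by 542/840 = 0.6452; 525.00 × 0.6452 ≈ 338.75 px.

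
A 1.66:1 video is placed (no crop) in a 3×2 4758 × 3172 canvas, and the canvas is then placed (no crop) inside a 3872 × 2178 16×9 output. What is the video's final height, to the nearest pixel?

1968 px

1.66:1 in 4758×3172: fills the width, so the video is 4758.00 × 2866.27.
The 3×2 canvas is height-limited in 3872×2178, giving 3267.00 × 2178.00; scale factor 0.6866.
Applying the same ×0.6866: 2866.27 → 1968.07.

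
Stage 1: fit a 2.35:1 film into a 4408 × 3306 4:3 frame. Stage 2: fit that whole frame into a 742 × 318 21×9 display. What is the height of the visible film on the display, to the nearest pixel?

180 px

Inside the 4408×3306 canvas the film is width-limited at 4408.00 × 1875.74.
Second fit — the 4:3 canvas into 742×318 spans the height: 424.00 × 318.00 (×0.0962 from 4408×3306).
Applying the same ×0.0962: 1875.74 → 180.43.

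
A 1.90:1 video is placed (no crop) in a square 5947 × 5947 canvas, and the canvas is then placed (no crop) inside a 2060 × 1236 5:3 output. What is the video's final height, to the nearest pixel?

Inside the 5947×5947 canvas the video is width-limited at 5947.00 × 3130.00.
square in 2060×1236: fills the height, so the intermediate becomes 1236.00 × 1236.00 — a scale of ×0.2078.
The video scales with it: height 3130.00 × 0.2078 ≈ 650.53.

651 px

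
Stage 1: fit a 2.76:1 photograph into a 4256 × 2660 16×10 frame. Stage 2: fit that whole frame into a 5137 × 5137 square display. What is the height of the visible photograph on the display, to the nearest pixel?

1861 px

2.76:1 in 4256×2660: fills the width, so the photograph is 4256.00 × 1542.03.
Second fit — the 16×10 canvas into 5137×5137 spans the width: 5137.00 × 3210.62 (×1.2070 from 4256×2660).
Applying the same ×1.2070: 1542.03 → 1861.23.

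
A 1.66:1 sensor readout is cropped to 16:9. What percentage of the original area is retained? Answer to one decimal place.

93.4%

16:9 is wider than 1.66:1, so the crop keeps the full width and trims the height.
Area ratio = (1.660)/(1.778) = 93.38% retained.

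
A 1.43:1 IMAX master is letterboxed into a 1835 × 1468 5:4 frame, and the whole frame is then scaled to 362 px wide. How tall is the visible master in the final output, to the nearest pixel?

In the 1835×1468 frame the master fills the width: height = 1835 / 1.430 ≈ 1283.22 px.
Scaling 1835 → 362 is ×0.1973, so the height becomes 1283.22 × 0.1973 ≈ 253.15 px.

253 px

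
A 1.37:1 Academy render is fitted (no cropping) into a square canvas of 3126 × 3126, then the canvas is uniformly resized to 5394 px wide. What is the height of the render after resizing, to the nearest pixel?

3937 px

Fitted into 3126×3126, the render spans the width; its height is 3126 / 1.370 ≈ 2281.75 px.
Scaling 3126 → 5394 is ×1.7255, so the height becomes 2281.75 × 1.7255 ≈ 3937.23 px.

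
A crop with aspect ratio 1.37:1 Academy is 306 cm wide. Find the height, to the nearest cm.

223 cm

At 1.37:1 Academy, 306 / 1.370 ≈ 223.36.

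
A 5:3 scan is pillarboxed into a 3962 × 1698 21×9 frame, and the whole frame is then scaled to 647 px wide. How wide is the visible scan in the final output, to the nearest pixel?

462 px

At 3962×1698 the scan is height-limited, so width = 1698 × 5/3 ≈ 2830.00 px.
Scaling 3962 → 647 is ×0.1633, so the width becomes 2830.00 × 0.1633 ≈ 462.14 px.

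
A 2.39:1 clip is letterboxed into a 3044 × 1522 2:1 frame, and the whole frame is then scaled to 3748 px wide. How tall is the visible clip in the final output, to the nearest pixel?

1568 px

In the 3044×1522 frame the clip fills the width: height = 3044 / 2.390 ≈ 1273.64 px.
The frame scales by 3748/3044 = 1.2313; 1273.64 × 1.2313 ≈ 1568.20 px.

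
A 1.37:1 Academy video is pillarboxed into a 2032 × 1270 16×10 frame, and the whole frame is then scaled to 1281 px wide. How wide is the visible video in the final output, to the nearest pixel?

1097 px

At 2032×1270 the video is height-limited, so width = 1270 × 1.370 ≈ 1739.90 px.
Scaling 2032 → 1281 is ×0.6304, so the width becomes 1739.90 × 0.6304 ≈ 1096.86 px.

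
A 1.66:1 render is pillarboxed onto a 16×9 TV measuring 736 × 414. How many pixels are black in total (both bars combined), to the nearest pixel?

1.66:1 is narrower than 16×9, so it spans the full height.
That makes the image 687.2400 px wide (414 × 1.660).
Black = 736 − 687.2400 = 48.7600 px.
That's 48.7600 × 414 ≈ 20187 black pixels.

20187 pixels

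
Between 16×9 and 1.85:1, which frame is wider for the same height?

1.85:1

16×9 = 1.778 and 1.85; 1.85 > 1.778.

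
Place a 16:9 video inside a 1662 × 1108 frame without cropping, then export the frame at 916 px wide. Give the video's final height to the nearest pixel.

Fitted into 1662×1108, the video spans the width; its height is 1662 × 9/16 ≈ 934.88 px.
The frame scales by 916/1662 = 0.5511; 934.88 × 0.5511 ≈ 515.25 px.

515 px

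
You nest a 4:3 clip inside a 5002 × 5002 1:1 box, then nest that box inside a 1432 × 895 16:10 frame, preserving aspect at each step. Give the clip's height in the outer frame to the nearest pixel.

671 px

Inside the 5002×5002 canvas the clip is width-limited at 5002.00 × 3751.50.
Second fit — the 1:1 canvas into 1432×895 spans the height: 895.00 × 895.00 (×0.1789 from 5002×5002).
Applying the same ×0.1789: 3751.50 → 671.25.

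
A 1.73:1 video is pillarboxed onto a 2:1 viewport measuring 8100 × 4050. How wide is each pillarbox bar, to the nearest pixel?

547 px

1.73:1 is narrower than 2:1, so it spans the full height.
That makes the image 7006.50 px wide (4050 × 1.730).
Leftover width: 8100 − 7006.50 = 1093.50 px → 546.75 each side.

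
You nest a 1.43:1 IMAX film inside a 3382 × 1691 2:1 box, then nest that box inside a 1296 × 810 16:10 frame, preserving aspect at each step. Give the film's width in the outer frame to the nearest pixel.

1.43:1 IMAX in 3382×1691: fills the height, so the film is 2418.13 × 1691.00.
2:1 in 1296×810: fills the width, so the intermediate becomes 1296.00 × 648.00 — a scale of ×0.3832.
Applying the same ×0.3832: 2418.13 → 926.64.

927 px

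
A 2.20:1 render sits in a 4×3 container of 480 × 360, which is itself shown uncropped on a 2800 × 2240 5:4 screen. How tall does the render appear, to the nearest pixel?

1273 px

Inside the 480×360 canvas the render is width-limited at 480.00 × 218.18.
The 4×3 canvas is width-limited in 2800×2240, giving 2800.00 × 2100.00; scale factor 5.8333.
The render scales with it: height 218.18 × 5.8333 ≈ 1272.73.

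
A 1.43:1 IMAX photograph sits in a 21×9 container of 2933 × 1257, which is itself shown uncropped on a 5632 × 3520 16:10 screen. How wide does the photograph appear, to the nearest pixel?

3452 px

1.43:1 IMAX in 2933×1257: fills the height, so the photograph is 1797.51 × 1257.00.
The 21×9 canvas is width-limited in 5632×3520, giving 5632.00 × 2413.71; scale factor 1.9202.
The photograph scales with it: width 1797.51 × 1.9202 ≈ 3451.61.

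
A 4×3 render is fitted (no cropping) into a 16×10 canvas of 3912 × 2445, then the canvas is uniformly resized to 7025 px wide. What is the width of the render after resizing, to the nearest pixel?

5854 px

In the 3912×2445 frame the render fills the height: width = 2445 × 4/3 ≈ 3260.00 px.
Resizing to 7025 px wide multiplies everything by 1.7958: 3260.00 → 5854.17 px.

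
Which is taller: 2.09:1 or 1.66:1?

2.09 and 1.66; 2.09 > 1.66. The smaller width-to-height ratio is the taller frame.

1.66:1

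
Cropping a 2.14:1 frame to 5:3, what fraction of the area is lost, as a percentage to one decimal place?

Going from 2.14:1 to 5:3 means cutting width while keeping height.
Fraction kept = (1.667)/(2.140) ≈ 77.88%, so 22.12% is lost.

22.1%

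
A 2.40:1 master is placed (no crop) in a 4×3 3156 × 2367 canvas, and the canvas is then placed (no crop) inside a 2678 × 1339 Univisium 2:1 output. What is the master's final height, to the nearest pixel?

744 px

Inside the 3156×2367 canvas the master is width-limited at 3156.00 × 1315.00.
Second fit — the 4×3 canvas into 2678×1339 spans the height: 1785.33 × 1339.00 (×0.5657 from 3156×2367).
So the master's height is 1315.00 × 0.5657 ≈ 743.89.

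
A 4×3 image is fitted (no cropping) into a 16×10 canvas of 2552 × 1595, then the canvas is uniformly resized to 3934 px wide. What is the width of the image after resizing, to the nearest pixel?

3278 px

In the 2552×1595 frame the image fills the height: width = 1595 × 4/3 ≈ 2126.67 px.
Resizing to 3934 px wide multiplies everything by 1.5415: 2126.67 → 3278.33 px.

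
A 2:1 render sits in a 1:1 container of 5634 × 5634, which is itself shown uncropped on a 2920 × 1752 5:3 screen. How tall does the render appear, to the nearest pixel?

876 px

First fit — 2:1 into 5634×5634 spans the width: 5634.00 × 2817.00.
Second fit — the 1:1 canvas into 2920×1752 spans the height: 1752.00 × 1752.00 (×0.3110 from 5634×5634).
So the render's height is 2817.00 × 0.3110 ≈ 876.00.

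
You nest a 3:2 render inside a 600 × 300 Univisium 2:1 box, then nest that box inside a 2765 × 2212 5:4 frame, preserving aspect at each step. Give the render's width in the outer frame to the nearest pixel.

2074 px

3:2 in 600×300: fills the height, so the render is 450.00 × 300.00.
Second fit — the Univisium 2:1 canvas into 2765×2212 spans the width: 2765.00 × 1382.50 (×4.6083 from 600×300).
The render scales with it: width 450.00 × 4.6083 ≈ 2073.75.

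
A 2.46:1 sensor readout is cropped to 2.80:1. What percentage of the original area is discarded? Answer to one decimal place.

12.1%

The width stays; only height is cut (since 2.80:1 is wider than 2.46:1).
(2.460)/(2.800) ≈ 0.879 of the area survives, leaving 12.14% discarded.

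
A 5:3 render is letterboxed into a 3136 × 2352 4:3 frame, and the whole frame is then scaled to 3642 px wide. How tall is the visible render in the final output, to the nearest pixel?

At 3136×2352 the render is width-limited, so height = 3136 × 3/5 ≈ 1881.60 px.
Scaling 3136 → 3642 is ×1.1614, so the height becomes 1881.60 × 1.1614 ≈ 2185.20 px.

2185 px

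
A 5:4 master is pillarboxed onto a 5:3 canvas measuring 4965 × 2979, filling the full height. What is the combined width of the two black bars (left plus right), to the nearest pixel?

That makes the image 3723.75 px wide (2979 × 5/4).
Leftover width: 4965 − 3723.75 = 1241.25 px.

1241 px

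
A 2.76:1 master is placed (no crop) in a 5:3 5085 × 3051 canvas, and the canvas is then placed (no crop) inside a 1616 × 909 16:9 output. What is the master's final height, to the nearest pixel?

549 px

Inside the 5085×3051 canvas the master is width-limited at 5085.00 × 1842.39.
5:3 in 1616×909: fills the height, so the intermediate becomes 1515.00 × 909.00 — a scale of ×0.2979.
Applying the same ×0.2979: 1842.39 → 548.91.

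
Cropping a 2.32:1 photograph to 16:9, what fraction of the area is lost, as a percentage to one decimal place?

The height stays; only width is cut (since 16:9 is narrower than 2.32:1).
Area ratio = (1.778)/(2.320) = 76.63%; the remaining 23.37% is cropped out.

23.4%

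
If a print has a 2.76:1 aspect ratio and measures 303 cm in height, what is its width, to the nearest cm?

836 cm

303 × 2.760 = 836.28.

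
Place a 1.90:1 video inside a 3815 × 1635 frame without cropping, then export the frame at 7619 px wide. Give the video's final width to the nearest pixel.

Fitted into 3815×1635, the video spans the height; its width is 1635 × 1.900 ≈ 3106.50 px.
The frame scales by 7619/3815 = 1.9971; 3106.50 × 1.9971 ≈ 6204.04 px.

6204 px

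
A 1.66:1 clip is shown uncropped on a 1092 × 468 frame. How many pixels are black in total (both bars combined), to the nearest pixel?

147476 pixels

1.66:1 is narrower than 21×9, so it spans the full height.
That makes the image 776.8800 px wide (468 × 1.660).
Black = 1092 − 776.8800 = 315.1200 px.
Across the 468-px span: 315.1200 × 468 ≈ 147476 px.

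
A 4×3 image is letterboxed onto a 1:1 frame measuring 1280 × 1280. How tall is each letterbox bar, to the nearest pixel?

Since 1.333 > 1.000, the image is width-limited.
The image is 1280 × 3/4 ≈ 960.00 px tall.
Leftover height: 1280 − 960.00 = 320.00 px → 160.00 each side.

160 px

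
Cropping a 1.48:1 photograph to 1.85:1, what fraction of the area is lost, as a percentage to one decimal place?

Going from 1.48:1 to 1.85:1 means cutting height while keeping width.
Area ratio = (1.480)/(1.850) = 80.00%; the remaining 20.00% is cropped out.

20.0%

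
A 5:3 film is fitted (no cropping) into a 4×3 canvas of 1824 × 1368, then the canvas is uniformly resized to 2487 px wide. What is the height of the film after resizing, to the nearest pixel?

1492 px

Fitted into 1824×1368, the film spans the width; its height is 1824 × 3/5 ≈ 1094.40 px.
Resizing to 2487 px wide multiplies everything by 1.3635: 1094.40 → 1492.20 px.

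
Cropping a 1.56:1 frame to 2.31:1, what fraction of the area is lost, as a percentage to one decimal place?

Going from 1.56:1 to 2.31:1 means cutting height while keeping width.
Fraction kept = (1.560)/(2.310) ≈ 67.53%, so 32.47% is lost.

32.5%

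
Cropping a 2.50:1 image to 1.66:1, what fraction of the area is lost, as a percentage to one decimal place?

1.66:1 is narrower than 2.50:1, so the crop keeps the full height and trims the width.
(1.660)/(2.500) ≈ 0.664 of the area survives, leaving 33.60% discarded.

33.6%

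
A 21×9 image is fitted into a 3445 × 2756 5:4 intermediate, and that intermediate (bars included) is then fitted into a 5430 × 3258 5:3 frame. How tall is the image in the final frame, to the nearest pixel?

First fit — 21×9 into 3445×2756 spans the width: 3445.00 × 1476.43.
5:4 in 5430×3258: fills the height, so the intermediate becomes 4072.50 × 3258.00 — a scale of ×1.1821.
So the image's height is 1476.43 × 1.1821 ≈ 1745.36.

1745 px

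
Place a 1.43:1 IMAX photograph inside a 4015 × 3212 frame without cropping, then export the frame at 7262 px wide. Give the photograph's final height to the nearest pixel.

5078 px

Fitted into 4015×3212, the photograph spans the width; its height is 4015 / 1.430 ≈ 2807.69 px.
Scaling 4015 → 7262 is ×1.8087, so the height becomes 2807.69 × 1.8087 ≈ 5078.32 px.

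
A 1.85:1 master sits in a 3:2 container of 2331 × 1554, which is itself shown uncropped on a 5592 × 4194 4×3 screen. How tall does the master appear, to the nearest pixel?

Inside the 2331×1554 canvas the master is width-limited at 2331.00 × 1260.00.
The 3:2 canvas is width-limited in 5592×4194, giving 5592.00 × 3728.00; scale factor 2.3990.
The master scales with it: height 1260.00 × 2.3990 ≈ 3022.70.

3023 px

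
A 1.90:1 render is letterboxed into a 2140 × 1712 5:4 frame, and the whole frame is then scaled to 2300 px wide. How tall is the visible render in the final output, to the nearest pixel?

1211 px

Fitted into 2140×1712, the render spans the width; its height is 2140 / 1.900 ≈ 1126.32 px.
Resizing to 2300 px wide multiplies everything by 1.0748: 1126.32 → 1210.53 px.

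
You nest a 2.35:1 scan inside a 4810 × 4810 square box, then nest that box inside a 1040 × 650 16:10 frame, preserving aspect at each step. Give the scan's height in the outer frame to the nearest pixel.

First fit — 2.35:1 into 4810×4810 spans the width: 4810.00 × 2046.81.
square in 1040×650: fills the height, so the intermediate becomes 650.00 × 650.00 — a scale of ×0.1351.
The scan scales with it: height 2046.81 × 0.1351 ≈ 276.60.

277 px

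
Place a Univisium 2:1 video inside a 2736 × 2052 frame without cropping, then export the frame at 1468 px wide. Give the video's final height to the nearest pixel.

734 px

Fitted into 2736×2052, the video spans the width; its height is 2736 × 1/2 ≈ 1368.00 px.
Resizing to 1468 px wide multiplies everything by 0.5365: 1368.00 → 734.00 px.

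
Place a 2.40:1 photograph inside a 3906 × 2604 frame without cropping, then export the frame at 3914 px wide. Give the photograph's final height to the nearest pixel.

Fitted into 3906×2604, the photograph spans the width; its height is 3906 / 2.400 ≈ 1627.50 px.
The frame scales by 3914/3906 = 1.0020; 1627.50 × 1.0020 ≈ 1630.83 px.

1631 px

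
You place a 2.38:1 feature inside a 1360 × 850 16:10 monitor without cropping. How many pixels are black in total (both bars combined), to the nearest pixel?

378857 pixels

Since 2.380 > 1.600, the feature is width-limited.
That makes the image 571.4286 px tall (1360 / 2.380).
Black = 850 − 571.4286 = 278.5714 px.
Across the 1360-px span: 278.5714 × 1360 ≈ 378857 px.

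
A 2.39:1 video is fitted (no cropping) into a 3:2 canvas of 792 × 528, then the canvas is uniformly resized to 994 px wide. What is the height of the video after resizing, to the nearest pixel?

In the 792×528 frame the video fills the width: height = 792 / 2.390 ≈ 331.38 px.
Scaling 792 → 994 is ×1.2551, so the height becomes 331.38 × 1.2551 ≈ 415.90 px.

416 px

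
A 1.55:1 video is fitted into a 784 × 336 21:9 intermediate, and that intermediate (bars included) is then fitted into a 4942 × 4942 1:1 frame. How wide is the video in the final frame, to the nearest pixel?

Inside the 784×336 canvas the video is height-limited at 520.80 × 336.00.
Second fit — the 21:9 canvas into 4942×4942 spans the width: 4942.00 × 2118.00 (×6.3036 from 784×336).
The video scales with it: width 520.80 × 6.3036 ≈ 3282.90.

3283 px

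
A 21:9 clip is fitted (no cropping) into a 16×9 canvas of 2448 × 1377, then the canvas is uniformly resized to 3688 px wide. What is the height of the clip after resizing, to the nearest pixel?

1581 px

At 2448×1377 the clip is width-limited, so height = 2448 × 9/21 ≈ 1049.14 px.
The frame scales by 3688/2448 = 1.5065; 1049.14 × 1.5065 ≈ 1580.57 px.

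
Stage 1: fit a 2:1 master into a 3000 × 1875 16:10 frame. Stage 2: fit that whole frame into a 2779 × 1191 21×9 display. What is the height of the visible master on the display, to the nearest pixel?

First fit — 2:1 into 3000×1875 spans the width: 3000.00 × 1500.00.
Second fit — the 16:10 canvas into 2779×1191 spans the height: 1905.60 × 1191.00 (×0.6352 from 3000×1875).
So the master's height is 1500.00 × 0.6352 ≈ 952.80.

953 px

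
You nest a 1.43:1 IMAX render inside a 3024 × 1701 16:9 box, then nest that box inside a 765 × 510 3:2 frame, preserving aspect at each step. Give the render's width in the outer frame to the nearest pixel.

615 px

1.43:1 IMAX in 3024×1701: fills the height, so the render is 2432.43 × 1701.00.
16:9 in 765×510: fills the width, so the intermediate becomes 765.00 × 430.31 — a scale of ×0.2530.
The render scales with it: width 2432.43 × 0.2530 ≈ 615.35.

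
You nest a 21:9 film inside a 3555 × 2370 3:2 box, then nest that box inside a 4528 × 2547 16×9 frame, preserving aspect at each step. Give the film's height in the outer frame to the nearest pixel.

Inside the 3555×2370 canvas the film is width-limited at 3555.00 × 1523.57.
3:2 in 4528×2547: fills the height, so the intermediate becomes 3820.50 × 2547.00 — a scale of ×1.0747.
So the film's height is 1523.57 × 1.0747 ≈ 1637.36.

1637 px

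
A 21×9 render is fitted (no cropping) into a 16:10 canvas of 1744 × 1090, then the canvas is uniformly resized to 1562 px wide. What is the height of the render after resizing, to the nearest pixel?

669 px

At 1744×1090 the render is width-limited, so height = 1744 × 9/21 ≈ 747.43 px.
The frame scales by 1562/1744 = 0.8956; 747.43 × 0.8956 ≈ 669.43 px.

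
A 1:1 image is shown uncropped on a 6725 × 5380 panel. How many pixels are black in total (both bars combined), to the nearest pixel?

7236100 pixels

1:1 (1.000) < 5:4 (1.250), so the image fills the height.
That makes the image 5380.0000 px wide (5380 × 1/1).
Black = 6725 − 5380.0000 = 1345.0000 px.
That's 1345.0000 × 5380 ≈ 7236100 black pixels.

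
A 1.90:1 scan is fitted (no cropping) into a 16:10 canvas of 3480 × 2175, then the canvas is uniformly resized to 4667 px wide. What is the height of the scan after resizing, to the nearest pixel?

Fitted into 3480×2175, the scan spans the width; its height is 3480 / 1.900 ≈ 1831.58 px.
The frame scales by 4667/3480 = 1.3411; 1831.58 × 1.3411 ≈ 2456.32 px.

2456 px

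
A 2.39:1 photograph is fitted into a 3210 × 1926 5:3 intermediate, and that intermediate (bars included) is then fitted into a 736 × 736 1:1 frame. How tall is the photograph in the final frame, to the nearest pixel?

First fit — 2.39:1 into 3210×1926 spans the width: 3210.00 × 1343.10.
The 5:3 canvas is width-limited in 736×736, giving 736.00 × 441.60; scale factor 0.2293.
The photograph scales with it: height 1343.10 × 0.2293 ≈ 307.95.

308 px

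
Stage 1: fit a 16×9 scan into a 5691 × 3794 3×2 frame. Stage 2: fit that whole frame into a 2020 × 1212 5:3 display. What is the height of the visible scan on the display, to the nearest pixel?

1023 px

First fit — 16×9 into 5691×3794 spans the width: 5691.00 × 3201.19.
Second fit — the 3×2 canvas into 2020×1212 spans the height: 1818.00 × 1212.00 (×0.3195 from 5691×3794).
The scan scales with it: height 3201.19 × 0.3195 ≈ 1022.62.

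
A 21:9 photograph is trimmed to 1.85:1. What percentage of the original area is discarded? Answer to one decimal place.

1.85:1 is narrower than 21:9, so the crop keeps the full height and trims the width.
(1.850)/(2.333) ≈ 0.793 of the area survives, leaving 20.71% discarded.

20.7%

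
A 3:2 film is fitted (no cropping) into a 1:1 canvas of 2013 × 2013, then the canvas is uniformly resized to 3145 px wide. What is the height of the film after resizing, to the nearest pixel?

2097 px

In the 2013×2013 frame the film fills the width: height = 2013 × 2/3 ≈ 1342.00 px.
The frame scales by 3145/2013 = 1.5623; 1342.00 × 1.5623 ≈ 2096.67 px.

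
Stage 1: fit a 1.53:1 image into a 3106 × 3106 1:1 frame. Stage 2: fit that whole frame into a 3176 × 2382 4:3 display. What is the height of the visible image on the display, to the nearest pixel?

First fit — 1.53:1 into 3106×3106 spans the width: 3106.00 × 2030.07.
The 1:1 canvas is height-limited in 3176×2382, giving 2382.00 × 2382.00; scale factor 0.7669.
So the image's height is 2030.07 × 0.7669 ≈ 1556.86.

1557 px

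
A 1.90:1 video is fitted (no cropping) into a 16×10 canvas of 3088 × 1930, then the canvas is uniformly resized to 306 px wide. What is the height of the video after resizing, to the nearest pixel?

At 3088×1930 the video is width-limited, so height = 3088 / 1.900 ≈ 1625.26 px.
Resizing to 306 px wide multiplies everything by 0.0991: 1625.26 → 161.05 px.

161 px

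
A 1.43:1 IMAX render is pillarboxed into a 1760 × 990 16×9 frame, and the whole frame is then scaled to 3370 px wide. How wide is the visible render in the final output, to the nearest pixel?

At 1760×990 the render is height-limited, so width = 990 × 1.430 ≈ 1415.70 px.
The frame scales by 3370/1760 = 1.9148; 1415.70 × 1.9148 ≈ 2710.74 px.

2711 px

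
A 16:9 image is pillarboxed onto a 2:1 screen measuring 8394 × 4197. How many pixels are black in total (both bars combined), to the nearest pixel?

Since 1.778 < 2.000, the image is height-limited.
The image is 4197 × 16/9 ≈ 7461.3333 px wide.
Leftover width: 8394 − 7461.3333 = 932.6667 px.
Bar area = 932.6667 × 4197 ≈ 3914402 px.

3914402 pixels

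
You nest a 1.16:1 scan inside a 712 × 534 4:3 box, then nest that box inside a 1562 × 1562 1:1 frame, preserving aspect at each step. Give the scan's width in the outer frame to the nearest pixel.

1359 px

First fit — 1.16:1 into 712×534 spans the height: 619.44 × 534.00.
Second fit — the 4:3 canvas into 1562×1562 spans the width: 1562.00 × 1171.50 (×2.1938 from 712×534).
The scan scales with it: width 619.44 × 2.1938 ≈ 1358.94.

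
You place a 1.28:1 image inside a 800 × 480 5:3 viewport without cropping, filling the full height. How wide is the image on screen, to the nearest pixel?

614 px

Content width = 480 × 1.280 ≈ 614.40 px.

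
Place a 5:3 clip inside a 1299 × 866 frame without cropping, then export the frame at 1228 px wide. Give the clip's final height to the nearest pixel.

Fitted into 1299×866, the clip spans the width; its height is 1299 × 3/5 ≈ 779.40 px.
Resizing to 1228 px wide multiplies everything by 0.9453: 779.40 → 736.80 px.

737 px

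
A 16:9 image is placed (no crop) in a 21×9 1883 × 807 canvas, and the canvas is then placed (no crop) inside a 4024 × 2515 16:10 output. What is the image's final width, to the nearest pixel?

3066 px

Inside the 1883×807 canvas the image is height-limited at 1434.67 × 807.00.
Second fit — the 21×9 canvas into 4024×2515 spans the width: 4024.00 × 1724.57 (×2.1370 from 1883×807).
The image scales with it: width 1434.67 × 2.1370 ≈ 3065.90.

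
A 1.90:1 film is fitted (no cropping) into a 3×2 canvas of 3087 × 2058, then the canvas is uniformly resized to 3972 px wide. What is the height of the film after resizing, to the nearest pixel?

In the 3087×2058 frame the film fills the width: height = 3087 / 1.900 ≈ 1624.74 px.
Scaling 3087 → 3972 is ×1.2867, so the height becomes 1624.74 × 1.2867 ≈ 2090.53 px.

2091 px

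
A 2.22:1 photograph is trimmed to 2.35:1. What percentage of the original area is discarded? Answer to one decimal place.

5.5%

Going from 2.22:1 to 2.35:1 means cutting height while keeping width.
(2.220)/(2.350) ≈ 0.945 of the area survives, leaving 5.53% discarded.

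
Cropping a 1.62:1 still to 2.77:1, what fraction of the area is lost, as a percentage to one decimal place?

The width stays; only height is cut (since 2.77:1 is wider than 1.62:1).
Fraction kept = (1.620)/(2.770) ≈ 58.48%, so 41.52% is lost.

41.5%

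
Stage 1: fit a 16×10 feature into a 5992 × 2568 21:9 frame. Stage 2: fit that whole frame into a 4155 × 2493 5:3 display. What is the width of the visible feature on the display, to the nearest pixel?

2849 px

Inside the 5992×2568 canvas the feature is height-limited at 4108.80 × 2568.00.
Second fit — the 21:9 canvas into 4155×2493 spans the width: 4155.00 × 1780.71 (×0.6934 from 5992×2568).
The feature scales with it: width 4108.80 × 0.6934 ≈ 2849.14.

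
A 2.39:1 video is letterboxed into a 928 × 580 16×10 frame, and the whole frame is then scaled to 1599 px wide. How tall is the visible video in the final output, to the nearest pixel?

At 928×580 the video is width-limited, so height = 928 / 2.390 ≈ 388.28 px.
Resizing to 1599 px wide multiplies everything by 1.7231: 388.28 → 669.04 px.

669 px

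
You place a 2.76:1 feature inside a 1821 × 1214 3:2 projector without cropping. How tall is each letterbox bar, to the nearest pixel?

Since 2.760 > 1.500, the feature is width-limited.
Content height = 1821 / 2.760 ≈ 659.78 px.
Black = 1214 − 659.78 = 554.22 px, or 277.11 per bar.

277 px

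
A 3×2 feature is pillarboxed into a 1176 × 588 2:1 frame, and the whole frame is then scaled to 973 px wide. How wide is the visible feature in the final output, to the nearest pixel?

Fitted into 1176×588, the feature spans the height; its width is 588 × 3/2 ≈ 882.00 px.
Scaling 1176 → 973 is ×0.8274, so the width becomes 882.00 × 0.8274 ≈ 729.75 px.

730 px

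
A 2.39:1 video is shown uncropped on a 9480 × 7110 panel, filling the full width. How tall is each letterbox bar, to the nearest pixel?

The video is 9480 / 2.390 ≈ 3966.53 px tall.
7110 − 3966.53 = 3143.47 px of bars (1571.74 each).

1572 px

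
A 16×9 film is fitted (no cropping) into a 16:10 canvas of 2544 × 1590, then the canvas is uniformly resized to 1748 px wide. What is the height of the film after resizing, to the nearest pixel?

In the 2544×1590 frame the film fills the width: height = 2544 × 9/16 ≈ 1431.00 px.
Resizing to 1748 px wide multiplies everything by 0.6871: 1431.00 → 983.25 px.

983 px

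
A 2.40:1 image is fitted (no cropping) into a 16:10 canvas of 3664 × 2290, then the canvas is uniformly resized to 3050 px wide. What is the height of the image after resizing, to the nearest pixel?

Fitted into 3664×2290, the image spans the width; its height is 3664 / 2.400 ≈ 1526.67 px.
Resizing to 3050 px wide multiplies everything by 0.8324: 1526.67 → 1270.83 px.

1271 px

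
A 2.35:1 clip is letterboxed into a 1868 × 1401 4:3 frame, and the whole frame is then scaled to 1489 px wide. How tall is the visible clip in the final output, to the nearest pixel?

At 1868×1401 the clip is width-limited, so height = 1868 / 2.350 ≈ 794.89 px.
Resizing to 1489 px wide multiplies everything by 0.7971: 794.89 → 633.62 px.

634 px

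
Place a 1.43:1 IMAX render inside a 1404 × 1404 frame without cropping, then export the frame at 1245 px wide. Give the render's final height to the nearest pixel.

At 1404×1404 the render is width-limited, so height = 1404 / 1.430 ≈ 981.82 px.
The frame scales by 1245/1404 = 0.8868; 981.82 × 0.8868 ≈ 870.63 px.

871 px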